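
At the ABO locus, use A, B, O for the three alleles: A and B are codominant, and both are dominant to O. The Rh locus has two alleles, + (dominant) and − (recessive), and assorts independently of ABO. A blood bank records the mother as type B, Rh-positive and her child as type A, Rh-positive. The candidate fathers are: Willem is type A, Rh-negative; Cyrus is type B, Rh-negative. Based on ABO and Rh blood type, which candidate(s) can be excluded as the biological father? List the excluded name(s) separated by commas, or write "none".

Cyrus

A candidate is excluded only if no genotype consistent with his phenotype could produce a type A, Rh-positive child with a type B, Rh-positive mother.
Cyrus (type B, Rh-): no genotype consistent with that phenotype can produce a type-A Rh+ child with a type-B mother.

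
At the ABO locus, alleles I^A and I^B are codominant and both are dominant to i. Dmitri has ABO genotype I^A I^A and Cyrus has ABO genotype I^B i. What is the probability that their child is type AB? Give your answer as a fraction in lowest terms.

1/2

ABO cross I^A I^A × I^B i → offspring phenotypes: 1/2 A, 1/2 AB.
So P(type AB) = 1/2.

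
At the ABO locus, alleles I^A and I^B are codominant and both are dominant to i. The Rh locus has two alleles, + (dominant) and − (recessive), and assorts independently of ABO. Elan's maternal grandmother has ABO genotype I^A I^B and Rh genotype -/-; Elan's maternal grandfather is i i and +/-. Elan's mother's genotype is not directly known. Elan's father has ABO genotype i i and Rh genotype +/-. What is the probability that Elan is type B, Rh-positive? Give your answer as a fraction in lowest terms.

Elan's mother's ABO genotype from I^A I^B × i i: 1/2 I^A i, 1/2 I^B i.
Crossing each possibility with the father i i and summing P(type B): 1/2·0 + 1/2·1/2 = 1/4.
Similarly for Rh via the mother's Rh distribution: P(Rh+) = 5/8.
Independent loci: 1/4 × 5/8 = 5/32.

5/32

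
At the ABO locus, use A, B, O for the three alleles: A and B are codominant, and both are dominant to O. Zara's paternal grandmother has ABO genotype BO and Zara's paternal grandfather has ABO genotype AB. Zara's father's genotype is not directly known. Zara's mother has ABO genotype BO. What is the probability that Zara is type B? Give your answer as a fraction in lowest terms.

Zara's father's ABO genotype from BO × AB: 1/4 AB, 1/4 AO, 1/4 BB, 1/4 BO.
Crossing each possibility with the mother BO and summing P(type B): 1/4·1/2 + 1/4·1/4 + 1/4·1 + 1/4·3/4 = 5/8.

5/8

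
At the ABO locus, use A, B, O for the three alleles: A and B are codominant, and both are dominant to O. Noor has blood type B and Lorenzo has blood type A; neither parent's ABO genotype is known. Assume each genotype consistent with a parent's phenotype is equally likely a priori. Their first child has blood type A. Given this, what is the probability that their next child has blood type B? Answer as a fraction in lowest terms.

1/12

Possible genotypes: Noor ∈ {BB, BO}; Lorenzo ∈ {AA, AO}.
Weight each parental genotype pair by prior × P(type-A child):
  BO × AA: posterior weight 2/3; P(next child type B) = 0.
  BO × AO: posterior weight 1/3; P(next child type B) = 1/4.
Weighted sum = 1/12.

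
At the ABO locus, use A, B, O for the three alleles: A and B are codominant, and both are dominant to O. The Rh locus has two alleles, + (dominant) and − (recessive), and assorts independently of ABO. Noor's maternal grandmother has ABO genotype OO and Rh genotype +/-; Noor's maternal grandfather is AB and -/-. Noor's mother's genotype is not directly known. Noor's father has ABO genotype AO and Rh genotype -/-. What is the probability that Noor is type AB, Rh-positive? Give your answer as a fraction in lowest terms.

Noor's mother's ABO genotype from OO × AB: 1/2 AO, 1/2 BO.
Crossing each possibility with the father AO and summing P(type AB): 1/2·0 + 1/2·1/4 = 1/8.
Similarly for Rh via the mother's Rh distribution: P(Rh+) = 1/4.
Independent loci: 1/8 × 1/4 = 1/32.

1/32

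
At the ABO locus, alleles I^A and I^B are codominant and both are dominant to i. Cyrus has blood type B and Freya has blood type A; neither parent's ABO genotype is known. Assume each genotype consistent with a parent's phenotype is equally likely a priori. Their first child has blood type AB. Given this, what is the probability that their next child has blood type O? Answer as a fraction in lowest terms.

1/36

Possible genotypes: Cyrus ∈ {I^B I^B, I^B i}; Freya ∈ {I^A I^A, I^A i}.
Weight each parental genotype pair by prior × P(type-AB child):
  I^B I^B × I^A I^A: posterior weight 4/9; P(next child type O) = 0.
  I^B I^B × I^A i: posterior weight 2/9; P(next child type O) = 0.
  I^B i × I^A I^A: posterior weight 2/9; P(next child type O) = 0.
  I^B i × I^A i: posterior weight 1/9; P(next child type O) = 1/4.
Weighted sum = 1/36.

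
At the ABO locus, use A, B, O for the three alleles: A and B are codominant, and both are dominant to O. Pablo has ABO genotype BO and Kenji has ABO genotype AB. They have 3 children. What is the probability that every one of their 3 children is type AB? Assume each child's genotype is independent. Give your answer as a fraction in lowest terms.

1/64

ABO cross BO × AB → 1/4 A, 1/2 B, 1/4 AB.
So P(type AB) = 1/4 per child.
All 3 independent: (1/4)^3 = 1/64.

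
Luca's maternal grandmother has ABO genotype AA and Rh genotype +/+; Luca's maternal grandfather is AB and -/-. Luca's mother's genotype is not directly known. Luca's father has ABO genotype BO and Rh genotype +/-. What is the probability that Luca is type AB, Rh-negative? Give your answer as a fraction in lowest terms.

Luca's mother's ABO genotype from AA × AB: 1/2 AA, 1/2 AB.
Crossing each possibility with the father BO and summing P(type AB): 1/2·1/2 + 1/2·1/4 = 3/8.
Similarly for Rh via the mother's Rh distribution: P(Rh-) = 1/4.
Independent loci: 3/8 × 1/4 = 3/32.

3/32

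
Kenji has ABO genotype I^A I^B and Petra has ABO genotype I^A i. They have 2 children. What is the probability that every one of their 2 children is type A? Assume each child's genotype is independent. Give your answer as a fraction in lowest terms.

1/4

ABO cross I^A I^B × I^A i → 1/2 A, 1/4 B, 1/4 AB.
So P(type A) = 1/2 per child.
All 2 independent: (1/2)^2 = 1/4.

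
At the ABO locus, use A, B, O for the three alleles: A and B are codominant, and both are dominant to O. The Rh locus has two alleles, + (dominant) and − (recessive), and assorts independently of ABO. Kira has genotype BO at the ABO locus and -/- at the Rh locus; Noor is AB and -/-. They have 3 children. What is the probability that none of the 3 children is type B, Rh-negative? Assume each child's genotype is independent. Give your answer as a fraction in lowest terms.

ABO cross BO × AB → 1/4 A, 1/2 B, 1/4 AB.
Rh cross -/- × -/- → 1 Rh-; so P(type B, Rh-negative) = 1/2 × 1 = 1/2 per child.
P(not type B, Rh-negative) = 1/2 for one child; (1/2)^3 = 1/8.

1/8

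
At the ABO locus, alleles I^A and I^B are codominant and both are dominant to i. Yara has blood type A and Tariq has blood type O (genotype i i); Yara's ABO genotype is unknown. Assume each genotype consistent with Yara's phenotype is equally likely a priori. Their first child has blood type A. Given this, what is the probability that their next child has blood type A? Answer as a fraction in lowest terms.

Possible genotypes: Yara ∈ {I^A I^A, I^A i}; Tariq ∈ {i i}.
Weight each parental genotype pair by prior × P(type-A child):
  I^A I^A × i i: posterior weight 2/3; P(next child type A) = 1.
  I^A i × i i: posterior weight 1/3; P(next child type A) = 1/2.
Weighted sum = 5/6.

5/6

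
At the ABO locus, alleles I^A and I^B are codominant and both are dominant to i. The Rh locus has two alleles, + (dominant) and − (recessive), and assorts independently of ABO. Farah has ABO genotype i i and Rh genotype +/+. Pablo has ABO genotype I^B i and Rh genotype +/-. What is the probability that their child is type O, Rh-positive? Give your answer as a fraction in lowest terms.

1/2

ABO cross i i × I^B i → offspring phenotypes: 1/2 O, 1/2 B.
Rh cross +/+ × +/- → 1 Rh+.
Independent loci: P(type O, Rh-positive) = 1/2 × 1 = 1/2.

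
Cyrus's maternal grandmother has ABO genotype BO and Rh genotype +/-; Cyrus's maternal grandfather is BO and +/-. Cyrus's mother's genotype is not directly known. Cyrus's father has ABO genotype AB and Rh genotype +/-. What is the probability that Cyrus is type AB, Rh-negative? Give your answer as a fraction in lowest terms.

Cyrus's mother's ABO genotype from BO × BO: 1/4 BB, 1/2 BO, 1/4 OO.
Crossing each possibility with the father AB and summing P(type AB): 1/4·1/2 + 1/2·1/4 + 1/4·0 = 1/4.
Similarly for Rh via the mother's Rh distribution: P(Rh-) = 1/4.
Independent loci: 1/4 × 1/4 = 1/16.

1/16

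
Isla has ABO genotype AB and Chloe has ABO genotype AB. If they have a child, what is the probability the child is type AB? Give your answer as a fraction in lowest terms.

1/2

ABO cross AB × AB → offspring phenotypes: 1/4 A, 1/4 B, 1/2 AB.
So P(type AB) = 1/2.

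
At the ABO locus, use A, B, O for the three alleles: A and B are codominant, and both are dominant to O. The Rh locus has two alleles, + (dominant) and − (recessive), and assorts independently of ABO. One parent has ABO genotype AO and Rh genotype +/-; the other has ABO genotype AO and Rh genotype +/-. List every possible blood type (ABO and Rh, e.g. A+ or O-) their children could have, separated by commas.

Gametes from AO × AO give offspring ABO genotypes AA, AO, OO, i.e. phenotypes O, A.
Rh cross +/- × +/- → phenotypes Rh+, Rh-.
Combining independently: O+, O-, A+, A-.

O+, O-, A+, A-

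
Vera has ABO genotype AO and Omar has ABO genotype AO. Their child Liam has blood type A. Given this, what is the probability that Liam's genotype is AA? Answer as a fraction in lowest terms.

Cross AO × AO → 1/4 AA, 1/2 AO, 1/4 OO.
Type-A genotypes among offspring: AA (1/4), AO (1/2); total 3/4.
P(AA | type A) = (1/4) / (3/4) = 1/3.

1/3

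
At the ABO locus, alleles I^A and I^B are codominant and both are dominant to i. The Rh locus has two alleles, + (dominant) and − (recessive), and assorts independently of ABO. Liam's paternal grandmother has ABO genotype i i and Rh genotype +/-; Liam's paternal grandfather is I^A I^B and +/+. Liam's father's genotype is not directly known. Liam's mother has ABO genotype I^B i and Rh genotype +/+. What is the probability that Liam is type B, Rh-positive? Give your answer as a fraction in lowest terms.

1/2

Liam's father's ABO genotype from i i × I^A I^B: 1/2 I^A i, 1/2 I^B i.
Crossing each possibility with the mother I^B i and summing P(type B): 1/2·1/4 + 1/2·3/4 = 1/2.
Similarly for Rh via the father's Rh distribution: P(Rh+) = 1.
Independent loci: 1/2 × 1 = 1/2.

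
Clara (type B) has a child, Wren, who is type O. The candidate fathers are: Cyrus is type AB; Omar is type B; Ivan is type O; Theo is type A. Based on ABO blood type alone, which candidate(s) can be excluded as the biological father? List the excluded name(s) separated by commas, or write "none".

A candidate is excluded only if no genotype consistent with his phenotype could produce a type O child with a type B mother.
Cyrus (type AB): no genotype consistent with that phenotype can produce a type-O child with a type-B mother.

Cyrus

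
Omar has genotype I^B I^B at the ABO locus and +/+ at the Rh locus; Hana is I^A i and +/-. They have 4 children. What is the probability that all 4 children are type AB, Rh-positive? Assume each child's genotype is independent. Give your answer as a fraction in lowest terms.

ABO cross I^B I^B × I^A i → 1/2 B, 1/2 AB.
Rh cross +/+ × +/- → 1 Rh+; so P(type AB, Rh-positive) = 1/2 × 1 = 1/2 per child.
All 4 independent: (1/2)^4 = 1/16.

1/16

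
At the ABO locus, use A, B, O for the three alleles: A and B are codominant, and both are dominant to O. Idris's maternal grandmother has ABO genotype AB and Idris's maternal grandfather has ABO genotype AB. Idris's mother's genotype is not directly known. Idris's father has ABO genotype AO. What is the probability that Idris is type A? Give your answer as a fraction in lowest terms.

Idris's mother's ABO genotype from AB × AB: 1/4 AA, 1/2 AB, 1/4 BB.
Crossing each possibility with the father AO and summing P(type A): 1/4·1 + 1/2·1/2 + 1/4·0 = 1/2.

1/2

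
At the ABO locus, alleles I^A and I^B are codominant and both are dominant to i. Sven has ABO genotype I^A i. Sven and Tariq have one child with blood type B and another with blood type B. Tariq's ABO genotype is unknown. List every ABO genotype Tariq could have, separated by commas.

For each candidate genotype of Tariq, check whether crossing it with I^A i can produce every observed child phenotype.
  I^A I^A → possible child types {A} ✗
  I^A I^B → possible child types {A, B, AB} ✓
  I^A i → possible child types {O, A} ✗
  I^B I^B → possible child types {B, AB} ✓
  I^B i → possible child types {O, A, B, AB} ✓
  i i → possible child types {O, A} ✗

I^A I^B, I^B I^B, I^B i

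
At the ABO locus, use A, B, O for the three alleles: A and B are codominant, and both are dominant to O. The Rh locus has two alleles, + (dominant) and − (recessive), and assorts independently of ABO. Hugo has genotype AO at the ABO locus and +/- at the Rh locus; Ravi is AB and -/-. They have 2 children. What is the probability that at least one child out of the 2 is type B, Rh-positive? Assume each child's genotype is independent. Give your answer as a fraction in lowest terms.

ABO cross AO × AB → 1/2 A, 1/4 B, 1/4 AB.
Rh cross +/- × -/- → 1/2 Rh+, 1/2 Rh-; so P(type B, Rh-positive) = 1/4 × 1/2 = 1/8 per child.
P(none) = (7/8)^2 = 49/64; P(at least one) = 1 − 49/64 = 15/64.

15/64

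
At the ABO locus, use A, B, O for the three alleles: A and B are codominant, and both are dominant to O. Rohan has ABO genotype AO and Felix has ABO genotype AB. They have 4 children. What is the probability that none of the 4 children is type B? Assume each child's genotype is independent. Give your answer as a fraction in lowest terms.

81/256

ABO cross AO × AB → 1/2 A, 1/4 B, 1/4 AB.
So P(type B) = 1/4 per child.
P(not type B) = 3/4 for one child; (3/4)^4 = 81/256.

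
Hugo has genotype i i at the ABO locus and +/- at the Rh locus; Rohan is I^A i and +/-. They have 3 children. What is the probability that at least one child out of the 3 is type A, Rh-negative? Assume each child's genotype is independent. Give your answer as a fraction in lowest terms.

169/512

ABO cross i i × I^A i → 1/2 O, 1/2 A.
Rh cross +/- × +/- → 3/4 Rh+, 1/4 Rh-; so P(type A, Rh-negative) = 1/2 × 1/4 = 1/8 per child.
P(none) = (7/8)^3 = 343/512; P(at least one) = 1 − 343/512 = 169/512.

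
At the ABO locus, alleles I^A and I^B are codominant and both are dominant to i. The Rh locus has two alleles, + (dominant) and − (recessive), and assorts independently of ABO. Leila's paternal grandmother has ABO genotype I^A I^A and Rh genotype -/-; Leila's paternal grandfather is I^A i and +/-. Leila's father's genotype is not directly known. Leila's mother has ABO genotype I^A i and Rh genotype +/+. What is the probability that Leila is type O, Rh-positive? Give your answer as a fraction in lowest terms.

1/8

Leila's father's ABO genotype from I^A I^A × I^A i: 1/2 I^A I^A, 1/2 I^A i.
Crossing each possibility with the mother I^A i and summing P(type O): 1/2·0 + 1/2·1/4 = 1/8.
Similarly for Rh via the father's Rh distribution: P(Rh+) = 1.
Independent loci: 1/8 × 1 = 1/8.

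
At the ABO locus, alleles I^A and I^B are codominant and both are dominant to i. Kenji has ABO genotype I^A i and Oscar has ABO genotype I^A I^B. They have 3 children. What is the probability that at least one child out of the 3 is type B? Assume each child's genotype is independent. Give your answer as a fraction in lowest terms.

ABO cross I^A i × I^A I^B → 1/2 A, 1/4 B, 1/4 AB.
So P(type B) = 1/4 per child.
P(none) = (3/4)^3 = 27/64; P(at least one) = 1 − 27/64 = 37/64.

37/64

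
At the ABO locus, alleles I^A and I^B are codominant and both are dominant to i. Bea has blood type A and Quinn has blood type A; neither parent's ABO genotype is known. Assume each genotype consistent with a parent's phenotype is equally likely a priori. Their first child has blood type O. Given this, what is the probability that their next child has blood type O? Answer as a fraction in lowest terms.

Possible genotypes: Bea ∈ {I^A I^A, I^A i}; Quinn ∈ {I^A I^A, I^A i}.
Weight each parental genotype pair by prior × P(type-O child):
  I^A i × I^A i: posterior weight 1; P(next child type O) = 1/4.
Weighted sum = 1/4.

1/4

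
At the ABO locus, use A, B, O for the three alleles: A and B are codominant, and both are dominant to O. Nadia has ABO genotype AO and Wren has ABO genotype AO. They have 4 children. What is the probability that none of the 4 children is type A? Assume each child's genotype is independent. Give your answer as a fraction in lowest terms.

1/256

ABO cross AO × AO → 1/4 O, 3/4 A.
So P(type A) = 3/4 per child.
P(not type A) = 1/4 for one child; (1/4)^4 = 1/256.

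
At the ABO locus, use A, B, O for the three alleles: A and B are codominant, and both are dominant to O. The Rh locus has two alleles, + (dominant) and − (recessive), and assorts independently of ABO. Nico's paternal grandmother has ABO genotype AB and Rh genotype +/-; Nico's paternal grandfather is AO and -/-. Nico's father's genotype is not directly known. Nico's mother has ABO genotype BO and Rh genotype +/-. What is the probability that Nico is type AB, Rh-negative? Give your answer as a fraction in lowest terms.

3/32

Nico's father's ABO genotype from AB × AO: 1/4 AA, 1/4 AB, 1/4 AO, 1/4 BO.
Crossing each possibility with the mother BO and summing P(type AB): 1/4·1/2 + 1/4·1/4 + 1/4·1/4 + 1/4·0 = 1/4.
Similarly for Rh via the father's Rh distribution: P(Rh-) = 3/8.
Independent loci: 1/4 × 3/8 = 3/32.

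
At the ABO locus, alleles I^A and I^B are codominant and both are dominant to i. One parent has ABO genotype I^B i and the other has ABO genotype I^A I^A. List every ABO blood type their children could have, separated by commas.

Gametes from I^B i × I^A I^A give offspring ABO genotypes I^A I^B, I^A i, i.e. phenotypes A, AB.

A, AB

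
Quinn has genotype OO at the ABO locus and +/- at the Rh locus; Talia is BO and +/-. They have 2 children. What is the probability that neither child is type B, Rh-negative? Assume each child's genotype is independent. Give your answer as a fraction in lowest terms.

ABO cross OO × BO → 1/2 O, 1/2 B.
Rh cross +/- × +/- → 3/4 Rh+, 1/4 Rh-; so P(type B, Rh-negative) = 1/2 × 1/4 = 1/8 per child.
P(not type B, Rh-negative) = 7/8 for one child; (7/8)^2 = 49/64.

49/64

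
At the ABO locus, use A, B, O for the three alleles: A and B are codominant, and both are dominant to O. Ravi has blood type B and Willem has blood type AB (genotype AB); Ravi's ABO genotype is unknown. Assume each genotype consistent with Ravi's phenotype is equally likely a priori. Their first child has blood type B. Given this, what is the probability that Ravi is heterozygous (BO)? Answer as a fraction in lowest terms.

Possible genotypes: Ravi ∈ {BB, BO}; Willem ∈ {AB}.
Weight each parental genotype pair by prior × P(type-B child):
  BB × AB: posterior weight 1/2.
  BO × AB: posterior weight 1/2.
Sum the posterior weight over pairs where Ravi is BO: 1/2.

1/2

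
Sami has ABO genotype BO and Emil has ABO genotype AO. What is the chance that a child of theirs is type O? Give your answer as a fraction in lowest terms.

ABO cross BO × AO → offspring phenotypes: 1/4 O, 1/4 A, 1/4 B, 1/4 AB.
So P(type O) = 1/4.

1/4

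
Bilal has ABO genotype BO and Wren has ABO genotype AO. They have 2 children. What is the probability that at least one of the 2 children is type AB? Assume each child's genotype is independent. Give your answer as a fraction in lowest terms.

7/16

ABO cross BO × AO → 1/4 O, 1/4 A, 1/4 B, 1/4 AB.
So P(type AB) = 1/4 per child.
P(none) = (3/4)^2 = 9/16; P(at least one) = 1 − 9/16 = 7/16.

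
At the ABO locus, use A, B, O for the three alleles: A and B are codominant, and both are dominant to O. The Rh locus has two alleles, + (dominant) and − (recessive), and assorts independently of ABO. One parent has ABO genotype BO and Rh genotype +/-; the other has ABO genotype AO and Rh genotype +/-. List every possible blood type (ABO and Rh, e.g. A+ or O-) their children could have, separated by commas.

Gametes from BO × AO give offspring ABO genotypes AB, AO, BO, OO, i.e. phenotypes O, A, B, AB.
Rh cross +/- × +/- → phenotypes Rh+, Rh-.
Combining independently: O+, O-, A+, A-, B+, B-, AB+, AB-.

O+, O-, A+, A-, B+, B-, AB+, AB-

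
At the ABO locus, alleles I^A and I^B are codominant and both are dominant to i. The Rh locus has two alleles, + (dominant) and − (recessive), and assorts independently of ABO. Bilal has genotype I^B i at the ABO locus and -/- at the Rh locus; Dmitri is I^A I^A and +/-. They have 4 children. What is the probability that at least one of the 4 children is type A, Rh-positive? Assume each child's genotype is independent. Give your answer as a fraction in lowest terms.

ABO cross I^B i × I^A I^A → 1/2 A, 1/2 AB.
Rh cross -/- × +/- → 1/2 Rh+, 1/2 Rh-; so P(type A, Rh-positive) = 1/2 × 1/2 = 1/4 per child.
P(none) = (3/4)^4 = 81/256; P(at least one) = 1 − 81/256 = 175/256.

175/256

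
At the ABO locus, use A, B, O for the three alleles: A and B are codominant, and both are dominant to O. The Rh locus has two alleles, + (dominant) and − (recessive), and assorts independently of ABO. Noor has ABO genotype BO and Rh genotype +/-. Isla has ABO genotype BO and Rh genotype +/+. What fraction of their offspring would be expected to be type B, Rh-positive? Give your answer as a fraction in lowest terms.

3/4

ABO cross BO × BO → offspring phenotypes: 1/4 O, 3/4 B.
Rh cross +/- × +/+ → 1 Rh+.
Independent loci: P(type B, Rh-positive) = 3/4 × 1 = 3/4.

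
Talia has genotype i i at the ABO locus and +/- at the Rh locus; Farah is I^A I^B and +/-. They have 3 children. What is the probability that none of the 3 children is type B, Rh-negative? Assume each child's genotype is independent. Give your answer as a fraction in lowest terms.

343/512

ABO cross i i × I^A I^B → 1/2 A, 1/2 B.
Rh cross +/- × +/- → 3/4 Rh+, 1/4 Rh-; so P(type B, Rh-negative) = 1/2 × 1/4 = 1/8 per child.
P(not type B, Rh-negative) = 7/8 for one child; (7/8)^3 = 343/512.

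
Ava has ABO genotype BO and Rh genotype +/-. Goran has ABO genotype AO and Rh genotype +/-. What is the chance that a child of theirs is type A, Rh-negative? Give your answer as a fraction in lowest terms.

ABO cross BO × AO → offspring phenotypes: 1/4 O, 1/4 A, 1/4 B, 1/4 AB.
Rh cross +/- × +/- → 3/4 Rh+, 1/4 Rh-.
Independent loci: P(type A, Rh-negative) = 1/4 × 1/4 = 1/16.

1/16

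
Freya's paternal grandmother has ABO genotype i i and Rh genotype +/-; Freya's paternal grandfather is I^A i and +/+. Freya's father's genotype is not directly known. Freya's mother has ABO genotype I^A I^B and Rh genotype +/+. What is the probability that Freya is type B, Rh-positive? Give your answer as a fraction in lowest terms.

Freya's father's ABO genotype from i i × I^A i: 1/2 I^A i, 1/2 i i.
Crossing each possibility with the mother I^A I^B and summing P(type B): 1/2·1/4 + 1/2·1/2 = 3/8.
Similarly for Rh via the father's Rh distribution: P(Rh+) = 1.
Independent loci: 3/8 × 1 = 3/8.

3/8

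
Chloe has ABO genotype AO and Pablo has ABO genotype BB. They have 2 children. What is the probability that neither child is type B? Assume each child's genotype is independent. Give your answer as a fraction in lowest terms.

1/4

ABO cross AO × BB → 1/2 B, 1/2 AB.
So P(type B) = 1/2 per child.
P(not type B) = 1/2 for one child; (1/2)^2 = 1/4.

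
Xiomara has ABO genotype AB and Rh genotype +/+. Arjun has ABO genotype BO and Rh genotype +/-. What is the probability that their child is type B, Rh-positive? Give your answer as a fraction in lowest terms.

1/2

ABO cross AB × BO → offspring phenotypes: 1/4 A, 1/2 B, 1/4 AB.
Rh cross +/+ × +/- → 1 Rh+.
Independent loci: P(type B, Rh-positive) = 1/2 × 1 = 1/2.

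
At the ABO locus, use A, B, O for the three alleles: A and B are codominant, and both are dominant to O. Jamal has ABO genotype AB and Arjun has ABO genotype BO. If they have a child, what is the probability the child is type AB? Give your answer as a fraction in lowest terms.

ABO cross AB × BO → offspring phenotypes: 1/4 A, 1/2 B, 1/4 AB.
So P(type AB) = 1/4.

1/4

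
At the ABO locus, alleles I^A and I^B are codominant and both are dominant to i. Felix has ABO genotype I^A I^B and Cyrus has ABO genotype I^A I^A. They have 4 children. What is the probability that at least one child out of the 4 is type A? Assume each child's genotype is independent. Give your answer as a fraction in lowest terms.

15/16

ABO cross I^A I^B × I^A I^A → 1/2 A, 1/2 AB.
So P(type A) = 1/2 per child.
P(none) = (1/2)^4 = 1/16; P(at least one) = 1 − 1/16 = 15/16.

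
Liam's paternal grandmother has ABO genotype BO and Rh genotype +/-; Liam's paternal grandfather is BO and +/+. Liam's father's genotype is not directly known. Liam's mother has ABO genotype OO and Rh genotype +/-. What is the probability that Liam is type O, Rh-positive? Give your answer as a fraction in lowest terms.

7/16

Liam's father's ABO genotype from BO × BO: 1/4 BB, 1/2 BO, 1/4 OO.
Crossing each possibility with the mother OO and summing P(type O): 1/4·0 + 1/2·1/2 + 1/4·1 = 1/2.
Similarly for Rh via the father's Rh distribution: P(Rh+) = 7/8.
Independent loci: 1/2 × 7/8 = 7/16.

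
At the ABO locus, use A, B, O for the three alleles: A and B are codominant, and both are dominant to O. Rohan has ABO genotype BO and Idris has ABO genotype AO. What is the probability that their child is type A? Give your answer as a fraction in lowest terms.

1/4

ABO cross BO × AO → offspring phenotypes: 1/4 O, 1/4 A, 1/4 B, 1/4 AB.
So P(type A) = 1/4.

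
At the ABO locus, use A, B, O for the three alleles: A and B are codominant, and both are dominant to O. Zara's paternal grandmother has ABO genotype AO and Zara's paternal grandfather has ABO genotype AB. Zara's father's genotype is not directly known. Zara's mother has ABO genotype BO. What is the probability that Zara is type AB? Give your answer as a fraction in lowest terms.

Zara's father's ABO genotype from AO × AB: 1/4 AA, 1/4 AB, 1/4 AO, 1/4 BO.
Crossing each possibility with the mother BO and summing P(type AB): 1/4·1/2 + 1/4·1/4 + 1/4·1/4 + 1/4·0 = 1/4.

1/4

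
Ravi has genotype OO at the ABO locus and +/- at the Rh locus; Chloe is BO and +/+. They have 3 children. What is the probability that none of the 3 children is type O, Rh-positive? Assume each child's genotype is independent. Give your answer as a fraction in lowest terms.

1/8

ABO cross OO × BO → 1/2 O, 1/2 B.
Rh cross +/- × +/+ → 1 Rh+; so P(type O, Rh-positive) = 1/2 × 1 = 1/2 per child.
P(not type O, Rh-positive) = 1/2 for one child; (1/2)^3 = 1/8.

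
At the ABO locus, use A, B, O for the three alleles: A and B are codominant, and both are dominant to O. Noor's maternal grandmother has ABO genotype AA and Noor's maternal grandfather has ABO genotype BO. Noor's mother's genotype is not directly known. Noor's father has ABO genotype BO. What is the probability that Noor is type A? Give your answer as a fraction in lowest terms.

1/4

Noor's mother's ABO genotype from AA × BO: 1/2 AB, 1/2 AO.
Crossing each possibility with the father BO and summing P(type A): 1/2·1/4 + 1/2·1/4 = 1/4.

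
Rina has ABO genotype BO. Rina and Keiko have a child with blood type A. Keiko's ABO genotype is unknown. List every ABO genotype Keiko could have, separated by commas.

For each candidate genotype of Keiko, check whether crossing it with BO can produce every observed child phenotype.
  AA → possible child types {A, AB} ✓
  AB → possible child types {A, B, AB} ✓
  AO → possible child types {O, A, B, AB} ✓
  BB → possible child types {B} ✗
  BO → possible child types {O, B} ✗
  OO → possible child types {O, B} ✗

AA, AB, AO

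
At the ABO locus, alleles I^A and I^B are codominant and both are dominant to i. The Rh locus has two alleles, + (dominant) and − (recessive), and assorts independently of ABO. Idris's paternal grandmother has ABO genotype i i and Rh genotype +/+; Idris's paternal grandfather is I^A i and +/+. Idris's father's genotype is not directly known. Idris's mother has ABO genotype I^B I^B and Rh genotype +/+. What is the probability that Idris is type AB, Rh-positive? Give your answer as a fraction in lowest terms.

1/4

Idris's father's ABO genotype from i i × I^A i: 1/2 I^A i, 1/2 i i.
Crossing each possibility with the mother I^B I^B and summing P(type AB): 1/2·1/2 + 1/2·0 = 1/4.
Similarly for Rh via the father's Rh distribution: P(Rh+) = 1.
Independent loci: 1/4 × 1 = 1/4.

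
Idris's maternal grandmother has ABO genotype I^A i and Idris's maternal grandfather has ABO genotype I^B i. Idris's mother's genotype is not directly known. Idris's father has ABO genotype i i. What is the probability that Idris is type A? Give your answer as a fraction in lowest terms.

1/4

Idris's mother's ABO genotype from I^A i × I^B i: 1/4 I^A I^B, 1/4 I^A i, 1/4 I^B i, 1/4 i i.
Crossing each possibility with the father i i and summing P(type A): 1/4·1/2 + 1/4·1/2 + 1/4·0 + 1/4·0 = 1/4.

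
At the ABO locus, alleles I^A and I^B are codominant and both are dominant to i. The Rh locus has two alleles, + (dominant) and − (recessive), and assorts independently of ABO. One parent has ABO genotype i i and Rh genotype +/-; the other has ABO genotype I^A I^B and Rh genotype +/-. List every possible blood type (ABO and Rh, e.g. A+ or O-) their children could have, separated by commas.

A+, A-, B+, B-

Gametes from i i × I^A I^B give offspring ABO genotypes I^A i, I^B i, i.e. phenotypes A, B.
Rh cross +/- × +/- → phenotypes Rh+, Rh-.
Combining independently: A+, A-, B+, B-.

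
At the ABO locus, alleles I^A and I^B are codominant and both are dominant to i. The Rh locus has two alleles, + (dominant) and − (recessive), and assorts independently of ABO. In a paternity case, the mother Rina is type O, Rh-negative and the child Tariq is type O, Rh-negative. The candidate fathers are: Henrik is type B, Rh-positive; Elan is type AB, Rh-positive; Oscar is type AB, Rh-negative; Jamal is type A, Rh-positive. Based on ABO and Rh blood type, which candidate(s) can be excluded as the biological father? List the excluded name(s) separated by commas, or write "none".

Elan, Oscar

A candidate is excluded only if no genotype consistent with his phenotype could produce a type O, Rh-negative child with a type O, Rh-negative mother.
Elan (type AB, Rh+): no genotype consistent with that phenotype can produce a type-O Rh- child with a type-O mother.
Oscar (type AB, Rh-): no genotype consistent with that phenotype can produce a type-O Rh- child with a type-O mother.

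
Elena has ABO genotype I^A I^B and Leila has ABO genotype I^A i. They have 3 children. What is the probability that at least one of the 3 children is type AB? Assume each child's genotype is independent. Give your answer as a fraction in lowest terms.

ABO cross I^A I^B × I^A i → 1/2 A, 1/4 B, 1/4 AB.
So P(type AB) = 1/4 per child.
P(none) = (3/4)^3 = 27/64; P(at least one) = 1 − 27/64 = 37/64.

37/64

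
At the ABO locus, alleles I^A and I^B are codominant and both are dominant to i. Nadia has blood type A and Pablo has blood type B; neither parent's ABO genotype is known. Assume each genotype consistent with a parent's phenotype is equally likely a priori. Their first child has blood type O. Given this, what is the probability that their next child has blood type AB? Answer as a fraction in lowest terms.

1/4

Possible genotypes: Nadia ∈ {I^A I^A, I^A i}; Pablo ∈ {I^B I^B, I^B i}.
Weight each parental genotype pair by prior × P(type-O child):
  I^A i × I^B i: posterior weight 1; P(next child type AB) = 1/4.
Weighted sum = 1/4.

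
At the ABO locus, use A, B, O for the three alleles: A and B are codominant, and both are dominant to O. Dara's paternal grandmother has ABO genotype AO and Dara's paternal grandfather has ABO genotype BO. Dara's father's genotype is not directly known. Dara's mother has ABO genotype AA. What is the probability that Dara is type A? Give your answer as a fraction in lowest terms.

3/4

Dara's father's ABO genotype from AO × BO: 1/4 AB, 1/4 AO, 1/4 BO, 1/4 OO.
Crossing each possibility with the mother AA and summing P(type A): 1/4·1/2 + 1/4·1 + 1/4·1/2 + 1/4·1 = 3/4.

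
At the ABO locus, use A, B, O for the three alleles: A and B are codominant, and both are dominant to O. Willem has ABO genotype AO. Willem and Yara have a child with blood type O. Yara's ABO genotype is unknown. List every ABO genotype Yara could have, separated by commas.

AO, BO, OO

For each candidate genotype of Yara, check whether crossing it with AO can produce every observed child phenotype.
  AA → possible child types {A} ✗
  AB → possible child types {A, B, AB} ✗
  AO → possible child types {O, A} ✓
  BB → possible child types {B, AB} ✗
  BO → possible child types {O, A, B, AB} ✓
  OO → possible child types {O, A} ✓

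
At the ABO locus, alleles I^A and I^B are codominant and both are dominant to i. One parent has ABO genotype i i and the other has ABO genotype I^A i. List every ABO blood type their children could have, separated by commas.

Gametes from i i × I^A i give offspring ABO genotypes I^A i, i i, i.e. phenotypes O, A.

O, A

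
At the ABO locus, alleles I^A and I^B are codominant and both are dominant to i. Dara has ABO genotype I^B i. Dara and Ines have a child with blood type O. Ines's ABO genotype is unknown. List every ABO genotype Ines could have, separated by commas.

For each candidate genotype of Ines, check whether crossing it with I^B i can produce every observed child phenotype.
  I^A I^A → possible child types {A, AB} ✗
  I^A I^B → possible child types {A, B, AB} ✗
  I^A i → possible child types {O, A, B, AB} ✓
  I^B I^B → possible child types {B} ✗
  I^B i → possible child types {O, B} ✓
  i i → possible child types {O, B} ✓

I^A i, I^B i, i i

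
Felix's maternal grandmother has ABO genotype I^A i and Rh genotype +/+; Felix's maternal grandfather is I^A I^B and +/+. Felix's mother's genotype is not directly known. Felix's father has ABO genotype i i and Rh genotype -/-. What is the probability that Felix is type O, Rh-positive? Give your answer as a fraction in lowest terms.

1/4

Felix's mother's ABO genotype from I^A i × I^A I^B: 1/4 I^A I^A, 1/4 I^A I^B, 1/4 I^A i, 1/4 I^B i.
Crossing each possibility with the father i i and summing P(type O): 1/4·0 + 1/4·0 + 1/4·1/2 + 1/4·1/2 = 1/4.
Similarly for Rh via the mother's Rh distribution: P(Rh+) = 1.
Independent loci: 1/4 × 1 = 1/4.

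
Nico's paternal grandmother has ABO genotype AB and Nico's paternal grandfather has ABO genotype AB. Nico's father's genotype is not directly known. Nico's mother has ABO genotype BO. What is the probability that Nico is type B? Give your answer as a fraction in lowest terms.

1/2

Nico's father's ABO genotype from AB × AB: 1/4 AA, 1/2 AB, 1/4 BB.
Crossing each possibility with the mother BO and summing P(type B): 1/4·0 + 1/2·1/2 + 1/4·1 = 1/2.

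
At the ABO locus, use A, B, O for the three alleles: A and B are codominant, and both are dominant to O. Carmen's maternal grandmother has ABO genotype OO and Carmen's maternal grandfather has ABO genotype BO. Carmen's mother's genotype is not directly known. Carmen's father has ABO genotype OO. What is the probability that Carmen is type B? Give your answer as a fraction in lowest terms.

1/4

Carmen's mother's ABO genotype from OO × BO: 1/2 BO, 1/2 OO.
Crossing each possibility with the father OO and summing P(type B): 1/2·1/2 + 1/2·0 = 1/4.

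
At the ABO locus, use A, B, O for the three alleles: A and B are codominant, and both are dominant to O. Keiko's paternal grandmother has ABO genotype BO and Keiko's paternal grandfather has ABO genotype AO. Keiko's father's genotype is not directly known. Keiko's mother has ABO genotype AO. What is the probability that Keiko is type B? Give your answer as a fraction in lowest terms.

Keiko's father's ABO genotype from BO × AO: 1/4 AB, 1/4 AO, 1/4 BO, 1/4 OO.
Crossing each possibility with the mother AO and summing P(type B): 1/4·1/4 + 1/4·0 + 1/4·1/4 + 1/4·0 = 1/8.

1/8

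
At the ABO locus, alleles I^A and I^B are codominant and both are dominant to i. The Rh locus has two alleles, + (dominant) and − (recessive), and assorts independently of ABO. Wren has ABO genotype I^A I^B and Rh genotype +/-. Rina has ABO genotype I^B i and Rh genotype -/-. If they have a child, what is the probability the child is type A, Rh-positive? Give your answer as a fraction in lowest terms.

ABO cross I^A I^B × I^B i → offspring phenotypes: 1/4 A, 1/2 B, 1/4 AB.
Rh cross +/- × -/- → 1/2 Rh+, 1/2 Rh-.
Independent loci: P(type A, Rh-positive) = 1/4 × 1/2 = 1/8.

1/8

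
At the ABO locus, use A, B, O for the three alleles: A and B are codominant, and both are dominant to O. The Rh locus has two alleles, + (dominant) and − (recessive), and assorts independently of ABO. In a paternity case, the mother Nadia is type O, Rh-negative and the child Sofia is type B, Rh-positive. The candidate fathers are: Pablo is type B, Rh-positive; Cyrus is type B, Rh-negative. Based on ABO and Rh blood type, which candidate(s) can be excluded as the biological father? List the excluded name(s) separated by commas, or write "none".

A candidate is excluded only if no genotype consistent with his phenotype could produce a type B, Rh-positive child with a type O, Rh-negative mother.
Cyrus (type B, Rh-): no genotype consistent with that phenotype can produce a type-B Rh+ child with a type-O mother.

Cyrus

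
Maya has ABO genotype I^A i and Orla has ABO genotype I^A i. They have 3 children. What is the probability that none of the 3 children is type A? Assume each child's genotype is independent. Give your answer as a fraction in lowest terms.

1/64

ABO cross I^A i × I^A i → 1/4 O, 3/4 A.
So P(type A) = 3/4 per child.
P(not type A) = 1/4 for one child; (1/4)^3 = 1/64.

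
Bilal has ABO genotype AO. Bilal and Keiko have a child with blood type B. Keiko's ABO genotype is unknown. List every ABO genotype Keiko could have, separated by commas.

AB, BB, BO

For each candidate genotype of Keiko, check whether crossing it with AO can produce every observed child phenotype.
  AA → possible child types {A} ✗
  AB → possible child types {A, B, AB} ✓
  AO → possible child types {O, A} ✗
  BB → possible child types {B, AB} ✓
  BO → possible child types {O, A, B, AB} ✓
  OO → possible child types {O, A} ✗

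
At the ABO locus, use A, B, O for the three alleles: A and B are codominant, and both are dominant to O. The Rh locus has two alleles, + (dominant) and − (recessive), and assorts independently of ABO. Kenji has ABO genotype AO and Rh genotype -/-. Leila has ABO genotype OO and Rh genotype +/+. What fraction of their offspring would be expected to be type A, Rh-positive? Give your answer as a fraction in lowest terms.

ABO cross AO × OO → offspring phenotypes: 1/2 O, 1/2 A.
Rh cross -/- × +/+ → 1 Rh+.
Independent loci: P(type A, Rh-positive) = 1/2 × 1 = 1/2.

1/2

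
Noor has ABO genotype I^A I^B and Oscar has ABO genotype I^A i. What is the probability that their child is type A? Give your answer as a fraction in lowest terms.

ABO cross I^A I^B × I^A i → offspring phenotypes: 1/2 A, 1/4 B, 1/4 AB.
So P(type A) = 1/2.

1/2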